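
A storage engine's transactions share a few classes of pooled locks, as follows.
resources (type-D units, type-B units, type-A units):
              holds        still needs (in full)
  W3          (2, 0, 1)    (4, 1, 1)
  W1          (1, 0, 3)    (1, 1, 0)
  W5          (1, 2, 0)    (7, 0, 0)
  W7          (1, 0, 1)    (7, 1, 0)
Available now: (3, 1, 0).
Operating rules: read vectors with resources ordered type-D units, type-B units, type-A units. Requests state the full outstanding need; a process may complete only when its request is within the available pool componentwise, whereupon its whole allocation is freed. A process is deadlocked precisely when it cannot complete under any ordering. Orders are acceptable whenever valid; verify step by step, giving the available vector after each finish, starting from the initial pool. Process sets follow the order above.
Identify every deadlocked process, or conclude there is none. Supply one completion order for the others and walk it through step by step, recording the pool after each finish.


Deadlocked: W5 and W7.
Key observation: type-D units is the bottleneck — with W1, W3 done the pool holds (6, 1, 4), short of every remaining need.
The rest can finish in the order W1, W3. Step-by-step check:
  pool = (3, 1, 0)
  W1 needs (1, 1, 0) <= (3, 1, 0) -> finishes; pool += (1, 0, 3) = (4, 1, 3)
  W3 needs (4, 1, 1) <= (4, 1, 3) -> finishes; pool += (2, 0, 1) = (6, 1, 4)
The stuck group stays short no matter what:
  W5 cannot run: need (7, 0, 0) vs free (6, 1, 4) (insufficient type-D units)
  W7 cannot run: need (7, 1, 0) vs free (6, 1, 4) (insufficient type-D units)


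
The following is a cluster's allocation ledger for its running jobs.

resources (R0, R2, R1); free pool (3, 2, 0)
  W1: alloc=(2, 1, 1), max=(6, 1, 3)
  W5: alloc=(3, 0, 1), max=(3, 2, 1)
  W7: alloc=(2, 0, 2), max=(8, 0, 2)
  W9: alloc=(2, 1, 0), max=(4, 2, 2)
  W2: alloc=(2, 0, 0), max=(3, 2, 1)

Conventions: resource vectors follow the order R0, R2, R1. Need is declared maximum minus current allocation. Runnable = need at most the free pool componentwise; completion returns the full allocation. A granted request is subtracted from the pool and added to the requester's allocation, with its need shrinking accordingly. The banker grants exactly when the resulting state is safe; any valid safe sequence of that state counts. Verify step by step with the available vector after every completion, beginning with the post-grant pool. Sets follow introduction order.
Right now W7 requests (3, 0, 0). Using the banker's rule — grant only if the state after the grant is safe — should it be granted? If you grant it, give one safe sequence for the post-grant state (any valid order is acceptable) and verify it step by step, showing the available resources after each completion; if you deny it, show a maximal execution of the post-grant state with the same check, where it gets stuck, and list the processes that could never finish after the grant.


GRANT: granting preserves safety; a valid post-grant sequence is W5, W7, W1, W2, W9.
Key observation: post-grant, (0, 2, 0) remains, and an order beginning with W5 completes everyone.
Verifying the post-grant state step by step:
  pool = (0, 2, 0)
  run W5 (needs (0, 2, 0), free (0, 2, 0)); after release of (3, 0, 1) the pool is (3, 2, 1)
  run W7 (needs (3, 0, 0), free (3, 2, 1)); after release of (5, 0, 2) the pool is (8, 2, 3)
  run W1 (needs (4, 0, 2), free (8, 2, 3)); after release of (2, 1, 1) the pool is (10, 3, 4)
  run W2 (needs (1, 2, 1), free (10, 3, 4)); after release of (2, 0, 0) the pool is (12, 3, 4)
  run W9 (needs (2, 1, 2), free (12, 3, 4)); after release of (2, 1, 0) the pool is (14, 4, 4)


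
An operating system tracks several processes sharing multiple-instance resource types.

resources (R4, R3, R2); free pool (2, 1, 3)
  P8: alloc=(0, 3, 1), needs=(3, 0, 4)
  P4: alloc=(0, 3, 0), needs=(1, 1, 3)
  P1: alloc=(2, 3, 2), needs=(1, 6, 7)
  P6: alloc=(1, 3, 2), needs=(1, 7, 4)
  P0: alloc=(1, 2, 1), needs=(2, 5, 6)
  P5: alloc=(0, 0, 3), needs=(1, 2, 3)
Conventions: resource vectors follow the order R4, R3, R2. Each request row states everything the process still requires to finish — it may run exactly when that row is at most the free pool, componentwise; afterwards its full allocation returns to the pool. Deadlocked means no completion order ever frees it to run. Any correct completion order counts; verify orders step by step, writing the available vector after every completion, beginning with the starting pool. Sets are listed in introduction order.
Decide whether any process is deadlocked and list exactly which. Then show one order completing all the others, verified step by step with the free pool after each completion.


Deadlocked set: P8, P1, P6 and P0.
Key observation: after P4, P5 the pool peaks at (2, 4, 6), and each blocked process is short somewhere: P8 on R4; P1 on R3, R2; P6 on R3; P0 on R3.
One completion order for the rest: P4, P5. Walking it through:
  pool = (2, 1, 3)
  run P4 (needs (1, 1, 3), free (2, 1, 3)); after release of (0, 3, 0) the pool is (2, 4, 3)
  run P5 (needs (1, 2, 3), free (2, 4, 3)); after release of (0, 0, 3) the pool is (2, 4, 6)
The blocked processes can never fit:
  P8 still needs (3, 0, 4) but only (2, 4, 6) is free — short on R4
  P1 still needs (1, 6, 7) but only (2, 4, 6) is free — short on R3 and R2
  P6 still needs (1, 7, 4) but only (2, 4, 6) is free — short on R3
  P0 still needs (2, 5, 6) but only (2, 4, 6) is free — short on R3


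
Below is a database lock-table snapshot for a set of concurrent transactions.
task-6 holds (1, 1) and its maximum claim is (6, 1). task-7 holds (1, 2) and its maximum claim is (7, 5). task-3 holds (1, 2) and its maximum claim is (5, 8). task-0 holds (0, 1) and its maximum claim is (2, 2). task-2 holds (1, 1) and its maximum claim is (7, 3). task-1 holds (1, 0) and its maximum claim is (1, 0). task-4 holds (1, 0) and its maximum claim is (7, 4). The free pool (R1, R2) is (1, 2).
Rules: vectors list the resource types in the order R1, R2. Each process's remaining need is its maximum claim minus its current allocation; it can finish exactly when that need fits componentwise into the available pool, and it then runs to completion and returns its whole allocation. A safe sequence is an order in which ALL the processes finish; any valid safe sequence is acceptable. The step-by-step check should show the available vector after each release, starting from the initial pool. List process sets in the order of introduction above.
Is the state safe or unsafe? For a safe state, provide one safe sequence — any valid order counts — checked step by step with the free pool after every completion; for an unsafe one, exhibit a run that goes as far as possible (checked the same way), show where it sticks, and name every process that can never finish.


UNSAFE — no complete ordering exists.
Key observation: the wall is R1: completing task-1, task-0 brings the pool only to (2, 3), and all the rest need more.
Going as far as possible: task-1, task-0; after that, nothing fits. Check, step by step:
  pool = (1, 2)
  task-1 needs (0, 0) <= (1, 2) -> finishes; pool += (1, 0) = (2, 2)
  task-0 needs (2, 1) <= (2, 2) -> finishes; pool += (0, 1) = (2, 3)
  task-6 cannot run: need (5, 0) vs free (2, 3) (insufficient R1)
  task-7 cannot run: need (6, 3) vs free (2, 3) (insufficient R1)
  task-3 cannot run: need (4, 6) vs free (2, 3) (insufficient R1 and R2)
  task-2 cannot run: need (6, 2) vs free (2, 3) (insufficient R1)
  task-4 cannot run: need (6, 4) vs free (2, 3) (insufficient R1 and R2)
Permanently blocked: task-6, task-7, task-3, task-2 and task-4.


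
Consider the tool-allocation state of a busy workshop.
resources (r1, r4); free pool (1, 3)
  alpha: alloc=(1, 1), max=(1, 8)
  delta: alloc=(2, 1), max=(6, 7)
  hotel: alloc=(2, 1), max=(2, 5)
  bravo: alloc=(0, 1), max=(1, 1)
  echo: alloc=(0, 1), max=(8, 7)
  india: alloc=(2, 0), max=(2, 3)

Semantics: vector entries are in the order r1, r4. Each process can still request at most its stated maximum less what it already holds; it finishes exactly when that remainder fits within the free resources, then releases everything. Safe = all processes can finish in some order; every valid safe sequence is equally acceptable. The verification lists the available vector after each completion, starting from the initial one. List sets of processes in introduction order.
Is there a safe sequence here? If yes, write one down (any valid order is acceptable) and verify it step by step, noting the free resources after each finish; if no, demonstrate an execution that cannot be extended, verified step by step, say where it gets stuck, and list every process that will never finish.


UNSAFE.
Key observation: the pool after bravo, hotel, india is (5, 5); every surviving request exceeds it in r4, so progress ends there.
A maximal execution: bravo, hotel, india — then nothing else fits. Walking it through:
  pool = (1, 3)
  run bravo (needs (1, 0), free (1, 3)); after release of (0, 1) the pool is (1, 4)
  run hotel (needs (0, 4), free (1, 4)); after release of (2, 1) the pool is (3, 5)
  run india (needs (0, 3), free (3, 5)); after release of (2, 0) the pool is (5, 5)
  blocked: alpha wants (0, 7), pool (5, 5) — not enough r4
  blocked: delta wants (4, 6), pool (5, 5) — not enough r4
  blocked: echo wants (8, 6), pool (5, 5) — not enough r1 and r4
Processes that can never finish: alpha, delta and echo.


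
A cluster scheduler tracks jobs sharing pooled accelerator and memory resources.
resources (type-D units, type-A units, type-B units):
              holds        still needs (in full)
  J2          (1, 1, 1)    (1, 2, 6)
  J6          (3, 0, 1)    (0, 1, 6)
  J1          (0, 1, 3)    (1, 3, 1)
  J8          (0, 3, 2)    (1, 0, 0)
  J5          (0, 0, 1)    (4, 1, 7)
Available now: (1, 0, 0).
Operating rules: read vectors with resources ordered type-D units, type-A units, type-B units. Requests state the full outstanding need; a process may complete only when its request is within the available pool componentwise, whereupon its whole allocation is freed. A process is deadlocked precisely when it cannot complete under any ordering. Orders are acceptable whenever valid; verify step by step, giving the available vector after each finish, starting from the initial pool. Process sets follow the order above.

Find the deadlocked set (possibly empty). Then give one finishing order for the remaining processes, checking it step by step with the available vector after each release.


The deadlocked set is J2, J6 and J5.
Key observation: type-B units is the bottleneck — with J8, J1 done the pool holds (1, 4, 5), short of every remaining need.
The rest can finish in the order J8, J1. Walking it through:
  pool = (1, 0, 0)
  run J8 (needs (1, 0, 0), free (1, 0, 0)); after release of (0, 3, 2) the pool is (1, 3, 2)
  run J1 (needs (1, 3, 1), free (1, 3, 2)); after release of (0, 1, 3) the pool is (1, 4, 5)
The stuck group stays short no matter what:
  J2 still needs (1, 2, 6) but only (1, 4, 5) is free — short on type-B units
  J6 still needs (0, 1, 6) but only (1, 4, 5) is free — short on type-B units
  J5 still needs (4, 1, 7) but only (1, 4, 5) is free — short on type-D units and type-B units


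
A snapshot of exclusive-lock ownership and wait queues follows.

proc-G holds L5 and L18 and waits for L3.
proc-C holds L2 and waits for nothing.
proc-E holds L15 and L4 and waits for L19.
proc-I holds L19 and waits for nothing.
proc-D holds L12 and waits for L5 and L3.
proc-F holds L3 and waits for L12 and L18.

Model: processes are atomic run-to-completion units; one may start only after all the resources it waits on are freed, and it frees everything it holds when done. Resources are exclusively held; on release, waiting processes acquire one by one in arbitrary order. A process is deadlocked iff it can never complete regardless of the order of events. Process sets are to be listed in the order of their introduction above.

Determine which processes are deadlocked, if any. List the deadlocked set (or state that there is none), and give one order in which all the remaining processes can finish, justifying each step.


Deadlocked set: proc-G, proc-D and proc-F.
Key observation: the wait chain closes on itself along proc-G -> proc-F -> proc-G; proc-D is caught in further circular waits.
One completion order for the rest: proc-I, proc-C, proc-E.
Check, step by step:
  proc-I: no waits; runs immediately, freeing L19
  proc-C: no waits; runs immediately, freeing L2
  proc-E waits on L19 — all released -> runs and releases L15 and L4


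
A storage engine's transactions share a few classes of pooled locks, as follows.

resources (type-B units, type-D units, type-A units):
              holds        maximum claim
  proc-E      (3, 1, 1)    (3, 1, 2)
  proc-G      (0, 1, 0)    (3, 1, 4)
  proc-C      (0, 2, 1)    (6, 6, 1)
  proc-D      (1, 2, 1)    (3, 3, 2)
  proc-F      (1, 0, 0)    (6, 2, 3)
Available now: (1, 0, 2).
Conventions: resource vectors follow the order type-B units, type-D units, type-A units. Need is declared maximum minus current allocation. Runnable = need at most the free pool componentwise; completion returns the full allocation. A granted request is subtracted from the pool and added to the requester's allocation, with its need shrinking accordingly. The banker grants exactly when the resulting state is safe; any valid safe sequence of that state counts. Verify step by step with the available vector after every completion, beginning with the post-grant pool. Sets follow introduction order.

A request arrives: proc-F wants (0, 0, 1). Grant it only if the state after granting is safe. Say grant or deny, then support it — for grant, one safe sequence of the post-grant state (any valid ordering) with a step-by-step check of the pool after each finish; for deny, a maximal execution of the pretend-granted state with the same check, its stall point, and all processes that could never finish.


GRANT — the state after the grant stays safe, e.g. via proc-E, proc-D, proc-F, proc-G, proc-C.
Key observation: post-grant, (1, 0, 1) remains, and an order beginning with proc-E completes everyone.
Verifying the post-grant state step by step:
  pool = (1, 0, 1)
  proc-E needs (0, 0, 1) <= (1, 0, 1) -> finishes; pool += (3, 1, 1) = (4, 1, 2)
  proc-D needs (2, 1, 1) <= (4, 1, 2) -> finishes; pool += (1, 2, 1) = (5, 3, 3)
  proc-F needs (5, 2, 2) <= (5, 3, 3) -> finishes; pool += (1, 0, 1) = (6, 3, 4)
  proc-G needs (3, 0, 4) <= (6, 3, 4) -> finishes; pool += (0, 1, 0) = (6, 4, 4)
  proc-C needs (6, 4, 0) <= (6, 4, 4) -> finishes; pool += (0, 2, 1) = (6, 6, 5)


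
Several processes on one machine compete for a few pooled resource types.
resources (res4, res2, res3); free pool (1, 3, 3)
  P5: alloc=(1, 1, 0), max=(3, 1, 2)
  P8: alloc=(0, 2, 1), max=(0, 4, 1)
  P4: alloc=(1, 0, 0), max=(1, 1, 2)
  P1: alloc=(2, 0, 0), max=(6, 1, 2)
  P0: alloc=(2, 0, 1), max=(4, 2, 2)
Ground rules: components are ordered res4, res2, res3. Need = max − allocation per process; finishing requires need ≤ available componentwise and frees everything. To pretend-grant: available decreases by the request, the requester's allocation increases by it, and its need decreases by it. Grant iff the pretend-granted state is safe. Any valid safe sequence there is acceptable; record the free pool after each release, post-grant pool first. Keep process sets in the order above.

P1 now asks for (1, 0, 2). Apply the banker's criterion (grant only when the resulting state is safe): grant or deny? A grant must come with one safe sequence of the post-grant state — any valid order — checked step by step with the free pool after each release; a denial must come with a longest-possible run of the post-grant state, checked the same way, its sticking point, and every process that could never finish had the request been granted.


DENY: after the grant no complete ordering would exist.
Key observation: the wall is res4: completing P8, P4 brings the pool only to (1, 5, 2), and all the rest need more.
On the post-grant state, P8, P4 is a maximal run — nothing extends it. Verifying each step:
  pool = (0, 3, 1)
  P8: need (0, 2, 0) fits (0, 3, 1); releases (0, 2, 1), pool now (0, 5, 2)
  P4: need (0, 1, 2) fits (0, 5, 2); releases (1, 0, 0), pool now (1, 5, 2)
  P5 still needs (2, 0, 2) but only (1, 5, 2) is free — short on res4
  P1 still needs (3, 1, 0) but only (1, 5, 2) is free — short on res4
  P0 still needs (2, 2, 1) but only (1, 5, 2) is free — short on res4
Processes that could never finish after the grant: P5, P1 and P0.


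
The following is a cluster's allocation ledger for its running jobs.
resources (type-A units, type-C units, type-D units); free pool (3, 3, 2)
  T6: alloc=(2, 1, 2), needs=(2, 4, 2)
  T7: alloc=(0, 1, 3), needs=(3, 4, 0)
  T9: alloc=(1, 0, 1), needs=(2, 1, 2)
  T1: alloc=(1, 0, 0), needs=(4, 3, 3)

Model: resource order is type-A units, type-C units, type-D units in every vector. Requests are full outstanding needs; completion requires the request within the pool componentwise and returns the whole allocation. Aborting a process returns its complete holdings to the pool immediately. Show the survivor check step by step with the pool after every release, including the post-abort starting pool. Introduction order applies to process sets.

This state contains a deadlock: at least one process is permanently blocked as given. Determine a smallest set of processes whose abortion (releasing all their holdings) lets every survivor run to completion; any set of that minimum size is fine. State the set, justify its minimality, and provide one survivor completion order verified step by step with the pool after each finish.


The answer: abort T7.
Key observation: the returned (0, 1, 3) from T7 is what brings T6 — unrunnable before, under any order — into play at step 2.
Minimality: the empty abort set fails — the state is deadlocked as it stands.
One survivor order: T9, T6, T1. Walking it through (post-abort pool first):
  pool = (3, 4, 5)
  T9: need (2, 1, 2) fits (3, 4, 5); releases (1, 0, 1), pool now (4, 4, 6)
  T6: need (2, 4, 2) fits (4, 4, 6); releases (2, 1, 2), pool now (6, 5, 8)
  T1: need (4, 3, 3) fits (6, 5, 8); releases (1, 0, 0), pool now (7, 5, 8)


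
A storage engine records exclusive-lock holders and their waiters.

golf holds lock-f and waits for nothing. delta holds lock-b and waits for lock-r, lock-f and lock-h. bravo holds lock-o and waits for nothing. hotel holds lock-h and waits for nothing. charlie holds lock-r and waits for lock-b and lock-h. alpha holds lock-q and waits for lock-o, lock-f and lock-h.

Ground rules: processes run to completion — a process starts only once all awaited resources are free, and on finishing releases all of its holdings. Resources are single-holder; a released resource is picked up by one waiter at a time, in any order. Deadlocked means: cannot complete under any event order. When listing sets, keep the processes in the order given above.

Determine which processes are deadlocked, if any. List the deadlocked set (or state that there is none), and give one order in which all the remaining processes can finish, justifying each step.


The deadlocked set is delta and charlie.
Key observation: the loop delta -> charlie -> delta blocks itself forever; no other process is dragged down with it.
The rest can finish in the order golf, hotel, bravo, alpha.
Check, step by step:
  golf waits on nothing -> runs at once and releases lock-f
  hotel waits on nothing -> runs at once and releases lock-h
  bravo waits on nothing -> runs at once and releases lock-o
  alpha waits on lock-o, lock-f and lock-h — all released -> runs and releases lock-q


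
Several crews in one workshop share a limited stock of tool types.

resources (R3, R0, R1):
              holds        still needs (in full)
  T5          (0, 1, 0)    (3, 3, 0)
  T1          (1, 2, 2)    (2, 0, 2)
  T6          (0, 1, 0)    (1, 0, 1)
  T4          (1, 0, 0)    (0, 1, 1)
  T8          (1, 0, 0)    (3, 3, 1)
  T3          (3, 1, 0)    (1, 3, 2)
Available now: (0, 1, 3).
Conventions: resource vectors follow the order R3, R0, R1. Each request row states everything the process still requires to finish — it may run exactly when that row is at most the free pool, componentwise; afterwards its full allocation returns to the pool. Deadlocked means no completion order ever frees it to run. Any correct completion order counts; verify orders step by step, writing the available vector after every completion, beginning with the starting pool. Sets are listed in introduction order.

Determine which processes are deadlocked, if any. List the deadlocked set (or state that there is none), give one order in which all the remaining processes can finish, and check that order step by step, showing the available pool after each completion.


Deadlocked: T5, T1, T8 and T3.
Key observation: after T4, T6 the pool peaks at (1, 2, 3), and each blocked process is short somewhere: T5 on R3, R0; T1 on R3; T8 on R3, R0; T3 on R0.
A valid finishing order for the others: T4, T6. Verifying each step:
  pool = (0, 1, 3)
  T4: need (0, 1, 1) fits (0, 1, 3); releases (1, 0, 0), pool now (1, 1, 3)
  T6: need (1, 0, 1) fits (1, 1, 3); releases (0, 1, 0), pool now (1, 2, 3)
The blocked processes can never fit:
  T5 still needs (3, 3, 0) but only (1, 2, 3) is free — short on R3 and R0
  T1 still needs (2, 0, 2) but only (1, 2, 3) is free — short on R3
  T8 still needs (3, 3, 1) but only (1, 2, 3) is free — short on R3 and R0
  T3 still needs (1, 3, 2) but only (1, 2, 3) is free — short on R0


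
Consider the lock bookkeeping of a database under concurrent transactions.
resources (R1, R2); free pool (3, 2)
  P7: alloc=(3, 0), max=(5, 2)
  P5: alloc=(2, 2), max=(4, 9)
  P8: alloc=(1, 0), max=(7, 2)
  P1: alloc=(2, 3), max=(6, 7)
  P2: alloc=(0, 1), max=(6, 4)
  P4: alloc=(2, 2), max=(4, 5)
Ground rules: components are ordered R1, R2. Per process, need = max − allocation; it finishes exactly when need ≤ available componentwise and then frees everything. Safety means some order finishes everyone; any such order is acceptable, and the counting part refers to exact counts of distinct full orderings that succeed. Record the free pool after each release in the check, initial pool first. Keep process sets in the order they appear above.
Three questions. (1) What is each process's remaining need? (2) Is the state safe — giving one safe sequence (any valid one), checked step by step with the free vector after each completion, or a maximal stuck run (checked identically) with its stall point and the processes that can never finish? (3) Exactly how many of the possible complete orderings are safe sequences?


(1) Need matrix, components ordered R1, R2:
  P7: (2, 2)
  P5: (2, 7)
  P8: (6, 2)
  P1: (4, 4)
  P2: (6, 3)
  P4: (2, 3)
(2) UNSAFE.
Key observation: even finishing P7, P8 leaves just (7, 2) free — too little R2 for any of the remaining processes.
The run P7, P8 cannot be extended any further. Step-by-step check:
  pool = (3, 2)
  run P7 (needs (2, 2), free (3, 2)); after release of (3, 0) the pool is (6, 2)
  run P8 (needs (6, 2), free (6, 2)); after release of (1, 0) the pool is (7, 2)
  blocked: P5 wants (2, 7), pool (7, 2) — not enough R2
  blocked: P1 wants (4, 4), pool (7, 2) — not enough R2
  blocked: P2 wants (6, 3), pool (7, 2) — not enough R2
  blocked: P4 wants (2, 3), pool (7, 2) — not enough R2
Never able to finish: P5, P1, P2 and P4.
(3) Precisely 0 of the possible complete orderings are safe sequences.


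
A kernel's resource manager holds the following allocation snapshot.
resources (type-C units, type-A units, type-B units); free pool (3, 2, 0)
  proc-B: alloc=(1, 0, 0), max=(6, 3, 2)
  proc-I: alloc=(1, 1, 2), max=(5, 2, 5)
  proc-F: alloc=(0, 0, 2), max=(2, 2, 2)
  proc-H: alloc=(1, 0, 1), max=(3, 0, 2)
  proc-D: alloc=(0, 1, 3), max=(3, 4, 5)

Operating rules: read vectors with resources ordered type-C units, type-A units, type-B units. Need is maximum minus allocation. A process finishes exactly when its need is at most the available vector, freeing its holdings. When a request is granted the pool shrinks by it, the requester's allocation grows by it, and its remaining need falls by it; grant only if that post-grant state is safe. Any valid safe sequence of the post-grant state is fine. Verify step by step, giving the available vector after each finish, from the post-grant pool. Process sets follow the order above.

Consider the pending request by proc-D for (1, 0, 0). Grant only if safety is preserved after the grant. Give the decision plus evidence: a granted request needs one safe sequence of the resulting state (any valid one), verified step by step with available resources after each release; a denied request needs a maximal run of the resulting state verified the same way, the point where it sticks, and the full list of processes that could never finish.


DENY: after the grant no complete ordering would exist.
Key observation: after proc-F, proc-H the pool peaks at (3, 2, 3), and each blocked process is short somewhere: proc-B on type-C units, type-A units; proc-I on type-C units; proc-D on type-A units.
Pretend the grant happened; the run proc-F, proc-H goes as far as possible. Step-by-step check:
  pool = (2, 2, 0)
  proc-F: need (2, 2, 0) fits (2, 2, 0); releases (0, 0, 2), pool now (2, 2, 2)
  proc-H: need (2, 0, 1) fits (2, 2, 2); releases (1, 0, 1), pool now (3, 2, 3)
  blocked: proc-B wants (5, 3, 2), pool (3, 2, 3) — not enough type-C units and type-A units
  blocked: proc-I wants (4, 1, 3), pool (3, 2, 3) — not enough type-C units
  blocked: proc-D wants (2, 3, 2), pool (3, 2, 3) — not enough type-A units
Processes that could never finish after the grant: proc-B, proc-I and proc-D.


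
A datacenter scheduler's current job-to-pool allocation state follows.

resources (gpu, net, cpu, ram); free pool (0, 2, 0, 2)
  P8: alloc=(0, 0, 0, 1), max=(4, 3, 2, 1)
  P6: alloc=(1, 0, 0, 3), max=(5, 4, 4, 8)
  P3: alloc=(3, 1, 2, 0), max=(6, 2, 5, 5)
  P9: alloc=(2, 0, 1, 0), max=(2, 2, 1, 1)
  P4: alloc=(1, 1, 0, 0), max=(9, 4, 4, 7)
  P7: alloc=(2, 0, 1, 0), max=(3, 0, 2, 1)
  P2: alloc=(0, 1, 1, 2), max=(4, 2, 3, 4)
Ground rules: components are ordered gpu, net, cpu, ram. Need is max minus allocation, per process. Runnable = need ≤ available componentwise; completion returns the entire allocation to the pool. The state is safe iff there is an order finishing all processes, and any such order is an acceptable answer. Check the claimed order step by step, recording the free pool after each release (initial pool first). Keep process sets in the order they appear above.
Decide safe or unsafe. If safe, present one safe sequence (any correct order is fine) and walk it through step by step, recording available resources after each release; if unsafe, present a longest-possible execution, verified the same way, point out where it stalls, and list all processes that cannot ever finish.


SAFE, for example via the order P9, P7, P2, P8, P3, P6, P4.
Key observation: reading the order forward, P9 is the first process whose need (0, 2, 0, 1) meets the free pool (0, 2, 0, 2) exactly on a resource it requests.
Verifying each step:
  pool = (0, 2, 0, 2)
  P9: need (0, 2, 0, 1) fits (0, 2, 0, 2); releases (2, 0, 1, 0), pool now (2, 2, 1, 2)
  P7: need (1, 0, 1, 1) fits (2, 2, 1, 2); releases (2, 0, 1, 0), pool now (4, 2, 2, 2)
  P2: need (4, 1, 2, 2) fits (4, 2, 2, 2); releases (0, 1, 1, 2), pool now (4, 3, 3, 4)
  P8: need (4, 3, 2, 0) fits (4, 3, 3, 4); releases (0, 0, 0, 1), pool now (4, 3, 3, 5)
  P3: need (3, 1, 3, 5) fits (4, 3, 3, 5); releases (3, 1, 2, 0), pool now (7, 4, 5, 5)
  P6: need (4, 4, 4, 5) fits (7, 4, 5, 5); releases (1, 0, 0, 3), pool now (8, 4, 5, 8)
  P4: need (8, 3, 4, 7) fits (8, 4, 5, 8); releases (1, 1, 0, 0), pool now (9, 5, 5, 8)


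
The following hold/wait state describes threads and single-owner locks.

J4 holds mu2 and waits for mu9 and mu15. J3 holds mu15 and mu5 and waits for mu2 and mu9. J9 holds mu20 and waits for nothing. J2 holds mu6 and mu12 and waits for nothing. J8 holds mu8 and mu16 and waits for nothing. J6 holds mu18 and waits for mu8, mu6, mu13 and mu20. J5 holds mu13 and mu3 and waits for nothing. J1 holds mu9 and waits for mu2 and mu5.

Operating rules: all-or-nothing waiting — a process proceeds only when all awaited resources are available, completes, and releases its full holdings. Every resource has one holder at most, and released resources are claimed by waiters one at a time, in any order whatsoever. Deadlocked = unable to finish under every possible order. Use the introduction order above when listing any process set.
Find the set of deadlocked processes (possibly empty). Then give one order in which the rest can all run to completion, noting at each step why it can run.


The deadlocked set is J4, J3 and J1.
Key observation: nobody on the ring J4 -> J3 -> J4 can start until another member finishes, which never happens; J1 is caught in further circular waits.
The rest can finish in the order J5, J2, J8, J9, J6.
Step-by-step check:
  J5 waits on nothing -> runs at once and releases mu13 and mu3
  J2 waits on nothing -> runs at once and releases mu6 and mu12
  J8 waits on nothing -> runs at once and releases mu8 and mu16
  J9 waits on nothing -> runs at once and releases mu20
  J6 waits on mu8, mu6, mu13 and mu20 — all released -> runs and releases mu18


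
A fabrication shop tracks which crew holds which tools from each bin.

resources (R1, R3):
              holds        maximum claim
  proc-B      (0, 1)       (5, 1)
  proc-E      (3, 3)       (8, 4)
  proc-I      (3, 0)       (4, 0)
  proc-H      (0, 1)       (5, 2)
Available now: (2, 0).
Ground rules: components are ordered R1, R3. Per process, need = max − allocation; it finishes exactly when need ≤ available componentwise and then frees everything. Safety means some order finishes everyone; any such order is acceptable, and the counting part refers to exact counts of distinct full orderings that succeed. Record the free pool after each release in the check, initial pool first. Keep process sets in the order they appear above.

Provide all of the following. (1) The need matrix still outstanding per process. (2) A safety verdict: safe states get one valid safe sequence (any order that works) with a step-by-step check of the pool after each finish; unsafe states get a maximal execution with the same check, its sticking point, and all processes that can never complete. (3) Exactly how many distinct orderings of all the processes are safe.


(1) Remaining need (order R1, R3):
  proc-B: (5, 0)
  proc-E: (5, 1)
  proc-I: (1, 0)
  proc-H: (5, 1)
(2) The state is SAFE; one workable sequence: proc-I, proc-B, proc-E, proc-H.
Key observation: proc-B marks the first exact bind of the order: its need (5, 0) fits the free (5, 0) with zero slack on a requested resource.
Step-by-step check:
  pool = (2, 0)
  proc-I: need (1, 0) fits (2, 0); releases (3, 0), pool now (5, 0)
  proc-B: need (5, 0) fits (5, 0); releases (0, 1), pool now (5, 1)
  proc-E: need (5, 1) fits (5, 1); releases (3, 3), pool now (8, 4)
  proc-H: need (5, 1) fits (8, 4); releases (0, 1), pool now (8, 5)
(3) Exactly 2 of the possible complete orderings are safe sequences.


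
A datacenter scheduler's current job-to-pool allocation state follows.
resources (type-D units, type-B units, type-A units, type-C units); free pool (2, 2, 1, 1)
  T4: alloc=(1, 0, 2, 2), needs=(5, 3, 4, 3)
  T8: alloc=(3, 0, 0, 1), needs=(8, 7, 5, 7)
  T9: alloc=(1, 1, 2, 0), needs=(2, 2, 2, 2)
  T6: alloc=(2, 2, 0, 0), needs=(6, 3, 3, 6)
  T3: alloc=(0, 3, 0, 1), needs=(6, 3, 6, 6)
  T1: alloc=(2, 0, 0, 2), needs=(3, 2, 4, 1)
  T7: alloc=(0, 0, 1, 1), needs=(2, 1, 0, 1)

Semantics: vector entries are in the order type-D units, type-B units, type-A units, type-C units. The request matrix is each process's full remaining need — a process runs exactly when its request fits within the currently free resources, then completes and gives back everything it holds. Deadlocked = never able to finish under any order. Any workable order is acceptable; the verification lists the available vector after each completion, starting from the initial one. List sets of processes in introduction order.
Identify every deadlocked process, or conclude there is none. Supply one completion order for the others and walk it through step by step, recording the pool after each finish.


The deadlocked set is empty.
Key observation: no deadlock: T7 fits now, and the freed resources carry the rest through.
One completion order for the rest: T7, T9, T1, T4, T6, T3, T8. Step-by-step check:
  pool = (2, 2, 1, 1)
  run T7 (needs (2, 1, 0, 1), free (2, 2, 1, 1)); after release of (0, 0, 1, 1) the pool is (2, 2, 2, 2)
  run T9 (needs (2, 2, 2, 2), free (2, 2, 2, 2)); after release of (1, 1, 2, 0) the pool is (3, 3, 4, 2)
  run T1 (needs (3, 2, 4, 1), free (3, 3, 4, 2)); after release of (2, 0, 0, 2) the pool is (5, 3, 4, 4)
  run T4 (needs (5, 3, 4, 3), free (5, 3, 4, 4)); after release of (1, 0, 2, 2) the pool is (6, 3, 6, 6)
  run T6 (needs (6, 3, 3, 6), free (6, 3, 6, 6)); after release of (2, 2, 0, 0) the pool is (8, 5, 6, 6)
  run T3 (needs (6, 3, 6, 6), free (8, 5, 6, 6)); after release of (0, 3, 0, 1) the pool is (8, 8, 6, 7)
  run T8 (needs (8, 7, 5, 7), free (8, 8, 6, 7)); after release of (3, 0, 0, 1) the pool is (11, 8, 6, 8)


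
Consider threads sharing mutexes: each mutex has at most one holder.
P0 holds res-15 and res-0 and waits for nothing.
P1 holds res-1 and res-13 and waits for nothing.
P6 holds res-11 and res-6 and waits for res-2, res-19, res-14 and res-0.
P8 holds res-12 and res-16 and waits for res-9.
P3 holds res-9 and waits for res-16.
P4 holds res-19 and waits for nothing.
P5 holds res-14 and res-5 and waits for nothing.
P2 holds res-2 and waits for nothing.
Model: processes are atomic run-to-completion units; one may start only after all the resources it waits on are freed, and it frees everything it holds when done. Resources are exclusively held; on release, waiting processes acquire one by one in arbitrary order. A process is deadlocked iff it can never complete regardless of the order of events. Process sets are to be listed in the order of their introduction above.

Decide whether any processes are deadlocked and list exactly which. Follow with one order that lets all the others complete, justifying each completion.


Deadlocked: P8 and P3.
Key observation: the knot is the closed ring of waits P8 -> P3 -> P8; no other process is dragged down with it.
The rest can finish in the order P0, P2, P4, P5, P1, P6.
Verifying each step:
  run P0 (it waits on nothing); releases res-15 and res-0
  run P2 (it waits on nothing); releases res-2
  run P4 (it waits on nothing); releases res-19
  run P5 (it waits on nothing); releases res-14 and res-5
  run P1 (it waits on nothing); releases res-1 and res-13
  P6: everything it awaited (res-2, res-19, res-14 and res-0) is free; runs, freeing res-11 and res-6


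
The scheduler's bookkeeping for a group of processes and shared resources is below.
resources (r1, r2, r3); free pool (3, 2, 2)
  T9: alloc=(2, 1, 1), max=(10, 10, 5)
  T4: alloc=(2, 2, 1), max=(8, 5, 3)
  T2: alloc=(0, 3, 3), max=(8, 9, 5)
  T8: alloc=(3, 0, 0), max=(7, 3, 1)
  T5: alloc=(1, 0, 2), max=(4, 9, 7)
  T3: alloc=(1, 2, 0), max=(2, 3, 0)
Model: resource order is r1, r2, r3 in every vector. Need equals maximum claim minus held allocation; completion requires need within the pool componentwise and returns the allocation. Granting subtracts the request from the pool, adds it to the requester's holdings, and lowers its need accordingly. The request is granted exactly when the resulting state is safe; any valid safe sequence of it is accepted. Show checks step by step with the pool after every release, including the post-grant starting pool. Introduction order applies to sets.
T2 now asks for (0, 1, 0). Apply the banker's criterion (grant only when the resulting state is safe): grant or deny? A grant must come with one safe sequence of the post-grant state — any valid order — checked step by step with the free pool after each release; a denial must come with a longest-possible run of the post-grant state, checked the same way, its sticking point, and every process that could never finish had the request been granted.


GRANT. The post-grant state is safe; one safe sequence: T3, T8, T4, T2, T5, T9.
Key observation: after the grant the pool drops to (3, 1, 2), which still lets T3 finish first and unwind the rest.
Check on the post-grant state, step by step:
  pool = (3, 1, 2)
  run T3 (needs (1, 1, 0), free (3, 1, 2)); after release of (1, 2, 0) the pool is (4, 3, 2)
  run T8 (needs (4, 3, 1), free (4, 3, 2)); after release of (3, 0, 0) the pool is (7, 3, 2)
  run T4 (needs (6, 3, 2), free (7, 3, 2)); after release of (2, 2, 1) the pool is (9, 5, 3)
  run T2 (needs (8, 5, 2), free (9, 5, 3)); after release of (0, 4, 3) the pool is (9, 9, 6)
  run T5 (needs (3, 9, 5), free (9, 9, 6)); after release of (1, 0, 2) the pool is (10, 9, 8)
  run T9 (needs (8, 9, 4), free (10, 9, 8)); after release of (2, 1, 1) the pool is (12, 10, 9)


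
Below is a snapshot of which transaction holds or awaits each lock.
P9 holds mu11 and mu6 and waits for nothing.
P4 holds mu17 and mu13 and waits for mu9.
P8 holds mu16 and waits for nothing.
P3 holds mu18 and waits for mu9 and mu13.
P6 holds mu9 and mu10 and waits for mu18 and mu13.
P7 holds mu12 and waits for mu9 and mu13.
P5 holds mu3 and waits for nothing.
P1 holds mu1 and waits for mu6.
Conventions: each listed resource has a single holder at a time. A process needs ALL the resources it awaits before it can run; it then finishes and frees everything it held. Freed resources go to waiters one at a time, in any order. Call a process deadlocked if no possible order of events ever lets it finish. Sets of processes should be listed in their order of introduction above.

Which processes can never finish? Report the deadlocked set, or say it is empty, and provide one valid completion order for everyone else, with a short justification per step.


Deadlocked: P4, P3, P6 and P7.
Key observation: nobody on the ring P4 -> P6 -> P4 can start until another member finishes, which never happens; P3 is caught in further circular waits and P7 waits into the deadlock from upstream.
The rest can finish in the order P5, P9, P1, P8.
Verifying each step:
  run P5 (it waits on nothing); releases mu3
  run P9 (it waits on nothing); releases mu11 and mu6
  P1 waits on mu6 — all released -> runs and releases mu1
  run P8 (it waits on nothing); releases mu16


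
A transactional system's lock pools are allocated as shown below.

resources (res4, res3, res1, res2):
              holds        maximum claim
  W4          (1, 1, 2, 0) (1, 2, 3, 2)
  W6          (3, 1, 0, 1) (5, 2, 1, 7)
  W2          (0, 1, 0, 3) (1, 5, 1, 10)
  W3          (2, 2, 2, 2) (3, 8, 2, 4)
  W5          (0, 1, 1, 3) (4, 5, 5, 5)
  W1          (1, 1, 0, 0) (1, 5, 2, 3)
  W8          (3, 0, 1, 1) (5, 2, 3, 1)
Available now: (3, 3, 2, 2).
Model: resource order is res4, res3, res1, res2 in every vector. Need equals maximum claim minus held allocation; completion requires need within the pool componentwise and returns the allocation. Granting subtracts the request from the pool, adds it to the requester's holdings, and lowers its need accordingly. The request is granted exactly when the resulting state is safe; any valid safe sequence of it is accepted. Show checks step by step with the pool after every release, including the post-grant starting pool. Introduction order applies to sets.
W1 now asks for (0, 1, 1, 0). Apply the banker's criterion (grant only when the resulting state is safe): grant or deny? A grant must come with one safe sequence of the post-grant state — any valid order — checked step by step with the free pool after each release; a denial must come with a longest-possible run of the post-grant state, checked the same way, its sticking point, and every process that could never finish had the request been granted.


GRANT — the state after the grant stays safe, e.g. via W4, W8, W1, W5, W3, W2, W6.
Key observation: with (3, 2, 1, 2) left after the transfer, W4 can run at once — the state stays safe.
Verifying the post-grant state step by step:
  pool = (3, 2, 1, 2)
  run W4 (needs (0, 1, 1, 2), free (3, 2, 1, 2)); after release of (1, 1, 2, 0) the pool is (4, 3, 3, 2)
  run W8 (needs (2, 2, 2, 0), free (4, 3, 3, 2)); after release of (3, 0, 1, 1) the pool is (7, 3, 4, 3)
  run W1 (needs (0, 3, 1, 3), free (7, 3, 4, 3)); after release of (1, 2, 1, 0) the pool is (8, 5, 5, 3)
  run W5 (needs (4, 4, 4, 2), free (8, 5, 5, 3)); after release of (0, 1, 1, 3) the pool is (8, 6, 6, 6)
  run W3 (needs (1, 6, 0, 2), free (8, 6, 6, 6)); after release of (2, 2, 2, 2) the pool is (10, 8, 8, 8)
  run W2 (needs (1, 4, 1, 7), free (10, 8, 8, 8)); after release of (0, 1, 0, 3) the pool is (10, 9, 8, 11)
  run W6 (needs (2, 1, 1, 6), free (10, 9, 8, 11)); after release of (3, 1, 0, 1) the pool is (13, 10, 8, 12)
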